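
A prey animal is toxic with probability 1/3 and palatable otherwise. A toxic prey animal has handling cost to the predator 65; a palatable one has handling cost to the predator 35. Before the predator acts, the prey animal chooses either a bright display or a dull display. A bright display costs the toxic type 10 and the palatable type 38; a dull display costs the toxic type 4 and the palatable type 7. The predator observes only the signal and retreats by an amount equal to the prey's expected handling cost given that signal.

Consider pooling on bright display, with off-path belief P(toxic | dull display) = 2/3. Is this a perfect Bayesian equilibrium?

No

At the pooled signal (bright display) the predator holds the prior 1/3 and pays 1/3·65 + 2/3·35 = 45. Off-path (dull display) belief 2/3 gives 2/3·65 + 1/3·35 = 55.
Toxic: bright display gives 45 − 10 = 35; dull display gives 55 − 4 = 51. Deviates. ✗
Palatable: bright display gives 45 − 38 = 7; dull display gives 55 − 7 = 48. Deviates. ✗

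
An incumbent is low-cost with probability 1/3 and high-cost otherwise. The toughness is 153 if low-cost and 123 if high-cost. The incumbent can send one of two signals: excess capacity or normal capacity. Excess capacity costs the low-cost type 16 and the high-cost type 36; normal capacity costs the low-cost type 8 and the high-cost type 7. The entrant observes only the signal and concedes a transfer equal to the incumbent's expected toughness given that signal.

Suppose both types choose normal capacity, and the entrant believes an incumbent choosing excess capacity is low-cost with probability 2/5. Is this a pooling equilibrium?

At the pooled signal (normal capacity) the entrant holds the prior 1/3 and pays 1/3·153 + 2/3·123 = 133. Off-path (excess capacity) belief 2/5 gives 2/5·153 + 3/5·123 = 135.
Low-cost: normal capacity gives 133 − 8 = 125; excess capacity gives 135 − 16 = 119. Stays. ✓
High-cost: normal capacity gives 133 − 7 = 126; excess capacity gives 135 − 36 = 99. Stays. ✓

Yes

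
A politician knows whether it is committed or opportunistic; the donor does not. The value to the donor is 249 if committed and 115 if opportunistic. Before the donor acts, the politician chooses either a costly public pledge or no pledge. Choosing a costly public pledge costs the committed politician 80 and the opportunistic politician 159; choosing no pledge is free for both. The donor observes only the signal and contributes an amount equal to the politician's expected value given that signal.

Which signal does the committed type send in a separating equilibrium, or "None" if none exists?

pledge

Try committed → pledge, opportunistic → no pledge:
  If types separate, pledge earns payment 249 and no pledge earns 115.
  Committed: pledge gives 249 − 80 = 169; no pledge gives 115 − 0 = 115. No deviation. ✓
  Opportunistic: no pledge gives 115 − 0 = 115; pledge gives 249 − 159 = 90. No deviation. ✓
Both hold — the committed type sends pledge.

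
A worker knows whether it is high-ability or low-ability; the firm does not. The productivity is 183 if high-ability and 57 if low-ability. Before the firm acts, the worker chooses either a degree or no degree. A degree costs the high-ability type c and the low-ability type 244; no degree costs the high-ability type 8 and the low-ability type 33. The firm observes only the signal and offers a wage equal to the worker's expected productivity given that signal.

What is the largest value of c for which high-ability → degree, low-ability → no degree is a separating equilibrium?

Under separation: degree → high-ability (pays 183); no degree → low-ability (pays 57).
Low-ability: 57 − 33 = 24 ≥ 183 − 244 = -61. Holds regardless of c. ✓
High-ability: 183 − c ≥ 57 − 8, so c ≤ 183 − 49 = 134.

134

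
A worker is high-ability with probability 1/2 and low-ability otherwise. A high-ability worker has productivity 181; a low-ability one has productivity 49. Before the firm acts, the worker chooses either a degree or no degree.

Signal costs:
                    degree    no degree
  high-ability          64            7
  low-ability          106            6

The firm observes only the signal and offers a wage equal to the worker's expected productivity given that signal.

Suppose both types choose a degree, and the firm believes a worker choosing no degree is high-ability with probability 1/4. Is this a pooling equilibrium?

At the pooled signal (degree) the firm holds the prior 1/2 and pays 1/2·181 + 1/2·49 = 115. Off-path (no degree) belief 1/4 gives 1/4·181 + 3/4·49 = 82.
High-ability: degree gives 115 − 64 = 51; no degree gives 82 − 7 = 75. Deviates. ✗
Low-ability: degree gives 115 − 106 = 9; no degree gives 82 − 6 = 76. Deviates. ✗

No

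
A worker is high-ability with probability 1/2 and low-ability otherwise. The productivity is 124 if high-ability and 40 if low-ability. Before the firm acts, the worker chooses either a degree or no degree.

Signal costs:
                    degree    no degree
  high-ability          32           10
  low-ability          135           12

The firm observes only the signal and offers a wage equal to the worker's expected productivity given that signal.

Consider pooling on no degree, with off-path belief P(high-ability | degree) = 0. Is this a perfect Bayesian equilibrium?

At the pooled signal (no degree) the firm holds the prior 1/2 and pays 1/2·124 + 1/2·40 = 82. Off-path (degree) belief 0 gives 0·124 + 1·40 = 40.
High-ability: no degree gives 82 − 10 = 72; degree gives 40 − 32 = 8. Stays. ✓
Low-ability: no degree gives 82 − 12 = 70; degree gives 40 − 135 = -95. Stays. ✓

Yes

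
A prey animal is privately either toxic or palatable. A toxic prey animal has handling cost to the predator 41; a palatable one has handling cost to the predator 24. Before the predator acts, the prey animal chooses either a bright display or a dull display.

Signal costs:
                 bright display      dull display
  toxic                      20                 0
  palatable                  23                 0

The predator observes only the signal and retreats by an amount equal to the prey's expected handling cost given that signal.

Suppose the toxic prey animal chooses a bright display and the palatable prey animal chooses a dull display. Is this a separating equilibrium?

No

If types separate, bright display earns payment 41 and dull display earns 24.
Toxic: bright display gives 41 − 20 = 21; dull display gives 24 − 0 = 24. Would deviate. ✗
Palatable: dull display gives 24 − 0 = 24; bright display gives 41 − 23 = 18. No deviation. ✓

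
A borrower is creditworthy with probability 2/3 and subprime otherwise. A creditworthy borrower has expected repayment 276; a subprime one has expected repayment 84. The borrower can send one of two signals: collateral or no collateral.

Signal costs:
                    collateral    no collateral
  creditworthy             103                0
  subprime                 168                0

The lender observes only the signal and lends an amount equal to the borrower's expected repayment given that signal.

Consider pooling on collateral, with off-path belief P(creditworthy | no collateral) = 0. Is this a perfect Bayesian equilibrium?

No

On the equilibrium path (collateral) the lender holds the prior 2/3 and pays 2/3·276 + 1/3·84 = 212. Off-path (no collateral) belief 0 gives 0·276 + 1·84 = 84.
Creditworthy: collateral gives 212 − 103 = 109; no collateral gives 84 − 0 = 84. Stays. ✓
Subprime: collateral gives 212 − 168 = 44; no collateral gives 84 − 0 = 84. Deviates. ✗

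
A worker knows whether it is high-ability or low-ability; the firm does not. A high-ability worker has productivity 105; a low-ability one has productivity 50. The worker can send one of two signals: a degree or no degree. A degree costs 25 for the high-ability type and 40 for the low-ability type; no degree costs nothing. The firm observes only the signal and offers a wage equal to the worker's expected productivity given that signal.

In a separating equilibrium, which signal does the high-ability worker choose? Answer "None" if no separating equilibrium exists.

None

Try high-ability → degree, low-ability → no degree:
  If types separate, degree earns payment 105 and no degree earns 50.
  High-ability: degree gives 105 − 25 = 80; no degree gives 50 − 0 = 50. No deviation. ✓
  Low-ability: no degree gives 50 − 0 = 50; degree gives 105 − 40 = 65. Would deviate. ✗
Try high-ability → no degree, low-ability → degree:
  If types separate, no degree earns payment 105 and degree earns 50.
  High-ability: no degree gives 105 − 0 = 105; degree gives 50 − 25 = 25. No deviation. ✓
  Low-ability: degree gives 50 − 40 = 10; no degree gives 105 − 0 = 105. Would deviate. ✗
Neither assignment is incentive-compatible.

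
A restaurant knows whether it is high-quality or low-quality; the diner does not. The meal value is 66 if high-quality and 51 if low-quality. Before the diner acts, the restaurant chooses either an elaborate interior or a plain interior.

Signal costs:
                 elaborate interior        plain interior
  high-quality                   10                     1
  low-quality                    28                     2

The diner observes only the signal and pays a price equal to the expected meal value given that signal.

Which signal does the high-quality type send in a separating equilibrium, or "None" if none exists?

Try high-quality → elaborate interior, low-quality → plain interior:
  If types separate, elaborate interior earns payment 66 and plain interior earns 51.
  High-quality: elaborate interior gives 66 − 10 = 56; plain interior gives 51 − 1 = 50. No deviation. ✓
  Low-quality: plain interior gives 51 − 2 = 49; elaborate interior gives 66 − 28 = 38. No deviation. ✓
Both hold — the high-quality type sends elaborate interior.

elaborate interior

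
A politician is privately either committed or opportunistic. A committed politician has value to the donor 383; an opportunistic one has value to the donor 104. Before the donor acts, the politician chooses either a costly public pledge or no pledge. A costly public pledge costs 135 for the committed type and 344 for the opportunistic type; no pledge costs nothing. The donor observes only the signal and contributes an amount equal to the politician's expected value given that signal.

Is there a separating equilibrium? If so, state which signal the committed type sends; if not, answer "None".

Try committed → pledge, opportunistic → no pledge:
  Under separation the donor infers type exactly: pledge → committed (pays 383), no pledge → opportunistic (pays 104).
  Committed: pledge gives 383 − 135 = 248; no pledge gives 104 − 0 = 104. No deviation. ✓
  Opportunistic: no pledge gives 104 − 0 = 104; pledge gives 383 − 344 = 39. No deviation. ✓
Both hold — the committed type sends pledge.

pledge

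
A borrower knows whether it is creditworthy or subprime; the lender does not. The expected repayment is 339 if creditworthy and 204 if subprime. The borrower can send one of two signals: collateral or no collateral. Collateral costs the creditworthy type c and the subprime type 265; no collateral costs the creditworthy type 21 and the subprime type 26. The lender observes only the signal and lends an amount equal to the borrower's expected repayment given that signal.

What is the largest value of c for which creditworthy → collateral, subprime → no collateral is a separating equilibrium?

156

Under separation: collateral → creditworthy (pays 339); no collateral → subprime (pays 204).
Subprime: 204 − 26 = 178 ≥ 339 − 265 = 74. Holds regardless of c. ✓
Creditworthy: 339 − c ≥ 204 − 21, so c ≤ 339 − 183 = 156.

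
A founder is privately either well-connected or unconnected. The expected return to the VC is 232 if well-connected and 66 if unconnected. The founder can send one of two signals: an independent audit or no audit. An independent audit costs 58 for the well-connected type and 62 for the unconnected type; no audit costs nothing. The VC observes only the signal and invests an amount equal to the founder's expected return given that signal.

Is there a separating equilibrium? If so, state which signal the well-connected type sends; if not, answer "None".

None

Try well-connected → audit, unconnected → no audit:
  If types separate, audit earns payment 232 and no audit earns 66.
  Well-connected: audit gives 232 − 58 = 174; no audit gives 66 − 0 = 66. No deviation. ✓
  Unconnected: no audit gives 66 − 0 = 66; audit gives 232 − 62 = 170. Would deviate. ✗
Try well-connected → no audit, unconnected → audit:
  If types separate, no audit earns payment 232 and audit earns 66.
  Well-connected: no audit gives 232 − 0 = 232; audit gives 66 − 58 = 8. No deviation. ✓
  Unconnected: audit gives 66 − 62 = 4; no audit gives 232 − 0 = 232. Would deviate. ✗
Neither assignment is incentive-compatible.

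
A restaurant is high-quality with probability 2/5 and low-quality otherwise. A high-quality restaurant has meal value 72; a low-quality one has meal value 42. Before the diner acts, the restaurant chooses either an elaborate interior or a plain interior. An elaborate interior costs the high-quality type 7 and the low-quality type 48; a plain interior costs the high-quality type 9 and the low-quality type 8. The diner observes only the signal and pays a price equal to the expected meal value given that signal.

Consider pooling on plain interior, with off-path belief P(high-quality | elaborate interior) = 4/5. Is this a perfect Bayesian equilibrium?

At the pooled signal (plain interior) the diner holds the prior 2/5 and pays 2/5·72 + 3/5·42 = 54. Off-path (elaborate interior) belief 4/5 gives 4/5·72 + 1/5·42 = 66.
High-quality: plain interior gives 54 − 9 = 45; elaborate interior gives 66 − 7 = 59. Deviates. ✗
Low-quality: plain interior gives 54 − 8 = 46; elaborate interior gives 66 − 48 = 18. Stays. ✓

No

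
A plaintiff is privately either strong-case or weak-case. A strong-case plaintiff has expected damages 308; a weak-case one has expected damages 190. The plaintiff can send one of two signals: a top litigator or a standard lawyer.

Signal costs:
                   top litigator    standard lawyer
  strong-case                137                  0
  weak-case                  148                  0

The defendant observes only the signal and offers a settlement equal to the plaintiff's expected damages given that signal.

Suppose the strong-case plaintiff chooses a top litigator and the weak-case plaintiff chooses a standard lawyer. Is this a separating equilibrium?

No

If types separate, top litigator earns payment 308 and standard lawyer earns 190.
Strong-case: top litigator gives 308 − 137 = 171; standard lawyer gives 190 − 0 = 190. Would deviate. ✗
Weak-case: standard lawyer gives 190 − 0 = 190; top litigator gives 308 − 148 = 160. No deviation. ✓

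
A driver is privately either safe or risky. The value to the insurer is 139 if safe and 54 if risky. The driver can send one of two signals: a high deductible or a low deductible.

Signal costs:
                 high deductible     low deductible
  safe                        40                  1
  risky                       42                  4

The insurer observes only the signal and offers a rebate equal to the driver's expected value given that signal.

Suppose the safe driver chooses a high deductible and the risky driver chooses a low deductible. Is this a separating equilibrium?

Under separation the insurer infers type exactly: high deductible → safe (pays 139), low deductible → risky (pays 54).
Safe: high deductible gives 139 − 40 = 99; low deductible gives 54 − 1 = 53. No deviation. ✓
Risky: low deductible gives 54 − 4 = 50; high deductible gives 139 − 42 = 97. Would deviate. ✗

No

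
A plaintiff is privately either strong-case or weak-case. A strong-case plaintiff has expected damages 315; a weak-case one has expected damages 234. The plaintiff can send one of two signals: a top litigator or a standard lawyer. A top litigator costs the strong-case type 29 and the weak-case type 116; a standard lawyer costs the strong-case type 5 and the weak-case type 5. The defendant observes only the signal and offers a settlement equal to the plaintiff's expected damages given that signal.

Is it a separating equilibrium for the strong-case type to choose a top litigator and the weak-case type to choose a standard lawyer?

If types separate, top litigator earns payment 315 and standard lawyer earns 234.
Strong-case: top litigator gives 315 − 29 = 286; standard lawyer gives 234 − 5 = 229. No deviation. ✓
Weak-case: standard lawyer gives 234 − 5 = 229; top litigator gives 315 − 116 = 199. No deviation. ✓
Both incentive constraints hold.

Yes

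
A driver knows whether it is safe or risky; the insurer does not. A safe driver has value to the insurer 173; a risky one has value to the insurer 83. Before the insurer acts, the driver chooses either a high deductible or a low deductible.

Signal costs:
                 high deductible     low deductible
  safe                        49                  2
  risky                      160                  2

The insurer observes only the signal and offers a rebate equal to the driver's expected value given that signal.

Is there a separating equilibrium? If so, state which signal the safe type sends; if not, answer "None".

Try safe → high deductible, risky → low deductible:
  If types separate, high deductible earns payment 173 and low deductible earns 83.
  Safe: high deductible gives 173 − 49 = 124; low deductible gives 83 − 2 = 81. No deviation. ✓
  Risky: low deductible gives 83 − 2 = 81; high deductible gives 173 − 160 = 13. No deviation. ✓
Both hold — the safe type sends high deductible.

high deductible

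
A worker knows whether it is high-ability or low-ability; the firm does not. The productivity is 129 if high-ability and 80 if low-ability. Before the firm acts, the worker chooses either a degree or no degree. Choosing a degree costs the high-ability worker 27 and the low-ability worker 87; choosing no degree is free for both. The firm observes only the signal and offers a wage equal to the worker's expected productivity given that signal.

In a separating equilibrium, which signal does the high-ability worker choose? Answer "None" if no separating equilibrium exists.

Try high-ability → degree, low-ability → no degree:
  If types separate, degree earns payment 129 and no degree earns 80.
  High-ability: degree gives 129 − 27 = 102; no degree gives 80 − 0 = 80. No deviation. ✓
  Low-ability: no degree gives 80 − 0 = 80; degree gives 129 − 87 = 42. No deviation. ✓
Both hold — the high-ability type sends degree.

degree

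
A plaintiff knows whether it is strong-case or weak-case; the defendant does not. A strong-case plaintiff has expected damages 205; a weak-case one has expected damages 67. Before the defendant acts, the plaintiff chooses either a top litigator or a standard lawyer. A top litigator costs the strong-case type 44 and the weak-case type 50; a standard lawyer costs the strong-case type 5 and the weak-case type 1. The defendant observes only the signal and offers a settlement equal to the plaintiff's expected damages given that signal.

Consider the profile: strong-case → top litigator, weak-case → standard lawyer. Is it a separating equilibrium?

Under separation the defendant infers type exactly: top litigator → strong-case (pays 205), standard lawyer → weak-case (pays 67).
Strong-case: top litigator gives 205 − 44 = 161; standard lawyer gives 67 − 5 = 62. No deviation. ✓
Weak-case: standard lawyer gives 67 − 1 = 66; top litigator gives 205 − 50 = 155. Would deviate. ✗

No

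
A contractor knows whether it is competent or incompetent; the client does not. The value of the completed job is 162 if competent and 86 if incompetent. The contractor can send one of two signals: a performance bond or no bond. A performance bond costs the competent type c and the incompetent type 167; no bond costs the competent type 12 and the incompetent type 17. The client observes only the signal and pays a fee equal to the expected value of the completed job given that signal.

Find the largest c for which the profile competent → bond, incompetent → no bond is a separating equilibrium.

Under separation: bond → competent (pays 162); no bond → incompetent (pays 86).
Incompetent: 86 − 17 = 69 ≥ 162 − 167 = -5. Holds regardless of c. ✓
Competent: 162 − c ≥ 86 − 12, so c ≤ 162 − 74 = 88.

88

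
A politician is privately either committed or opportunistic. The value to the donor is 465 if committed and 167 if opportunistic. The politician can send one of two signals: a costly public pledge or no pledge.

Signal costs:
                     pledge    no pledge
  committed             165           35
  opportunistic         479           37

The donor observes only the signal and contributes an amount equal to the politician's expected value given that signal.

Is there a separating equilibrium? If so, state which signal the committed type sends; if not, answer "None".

pledge

Try committed → pledge, opportunistic → no pledge:
  If types separate, pledge earns payment 465 and no pledge earns 167.
  Committed: pledge gives 465 − 165 = 300; no pledge gives 167 − 35 = 132. No deviation. ✓
  Opportunistic: no pledge gives 167 − 37 = 130; pledge gives 465 − 479 = -14. No deviation. ✓
Both hold — the committed type sends pledge.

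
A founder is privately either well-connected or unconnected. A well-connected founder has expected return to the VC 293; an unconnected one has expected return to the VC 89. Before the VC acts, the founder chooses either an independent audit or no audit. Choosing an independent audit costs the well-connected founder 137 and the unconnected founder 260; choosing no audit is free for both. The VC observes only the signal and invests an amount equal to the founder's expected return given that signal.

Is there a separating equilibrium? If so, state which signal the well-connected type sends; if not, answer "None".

Try well-connected → audit, unconnected → no audit:
  Under separation the VC infers type exactly: audit → well-connected (pays 293), no audit → unconnected (pays 89).
  Well-connected: audit gives 293 − 137 = 156; no audit gives 89 − 0 = 89. No deviation. ✓
  Unconnected: no audit gives 89 − 0 = 89; audit gives 293 − 260 = 33. No deviation. ✓
Both hold — the well-connected type sends audit.

audit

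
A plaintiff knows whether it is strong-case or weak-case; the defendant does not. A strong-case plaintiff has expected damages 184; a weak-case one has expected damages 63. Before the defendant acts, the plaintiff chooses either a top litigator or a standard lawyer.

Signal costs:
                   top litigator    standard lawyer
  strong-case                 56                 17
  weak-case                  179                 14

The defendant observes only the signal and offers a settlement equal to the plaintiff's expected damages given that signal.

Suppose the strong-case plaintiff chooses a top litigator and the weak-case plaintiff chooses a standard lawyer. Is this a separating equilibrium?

Yes

Under separation the defendant infers type exactly: top litigator → strong-case (pays 184), standard lawyer → weak-case (pays 63).
Strong-case: top litigator gives 184 − 56 = 128; standard lawyer gives 63 − 17 = 46. No deviation. ✓
Weak-case: standard lawyer gives 63 − 14 = 49; top litigator gives 184 − 179 = 5. No deviation. ✓
Neither type gains from mimicking the other.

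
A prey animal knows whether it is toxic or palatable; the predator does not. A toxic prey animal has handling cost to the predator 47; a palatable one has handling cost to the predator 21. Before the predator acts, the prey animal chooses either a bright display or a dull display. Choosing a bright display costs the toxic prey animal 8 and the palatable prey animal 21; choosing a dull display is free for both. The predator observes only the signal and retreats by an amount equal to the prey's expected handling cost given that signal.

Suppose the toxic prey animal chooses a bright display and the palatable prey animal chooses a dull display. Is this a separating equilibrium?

No

If types separate, bright display earns payment 47 and dull display earns 21.
Toxic: bright display gives 47 − 8 = 39; dull display gives 21 − 0 = 21. No deviation. ✓
Palatable: dull display gives 21 − 0 = 21; bright display gives 47 − 21 = 26. Would deviate. ✗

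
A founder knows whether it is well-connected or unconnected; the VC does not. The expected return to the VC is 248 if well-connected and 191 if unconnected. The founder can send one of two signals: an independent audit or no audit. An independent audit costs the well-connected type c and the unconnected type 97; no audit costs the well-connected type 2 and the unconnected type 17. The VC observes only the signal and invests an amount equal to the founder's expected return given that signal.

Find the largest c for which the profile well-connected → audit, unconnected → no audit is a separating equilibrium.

59

Under separation: audit → well-connected (pays 248); no audit → unconnected (pays 191).
Unconnected: 191 − 17 = 174 ≥ 248 − 97 = 151. Holds regardless of c. ✓
Well-connected: 248 − c ≥ 191 − 2, so c ≤ 248 − 189 = 59.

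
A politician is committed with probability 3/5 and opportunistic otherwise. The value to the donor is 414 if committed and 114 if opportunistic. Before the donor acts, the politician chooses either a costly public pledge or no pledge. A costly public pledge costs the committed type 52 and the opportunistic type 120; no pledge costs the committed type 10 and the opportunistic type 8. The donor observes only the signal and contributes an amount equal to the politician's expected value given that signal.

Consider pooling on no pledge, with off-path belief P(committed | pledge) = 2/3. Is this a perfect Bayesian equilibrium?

At the pooled signal (no pledge) the donor holds the prior 3/5 and pays 3/5·414 + 2/5·114 = 294. Off-path (pledge) belief 2/3 gives 2/3·414 + 1/3·114 = 314.
Committed: no pledge gives 294 − 10 = 284; pledge gives 314 − 52 = 262. Stays. ✓
Opportunistic: no pledge gives 294 − 8 = 286; pledge gives 314 − 120 = 194. Stays. ✓

Yes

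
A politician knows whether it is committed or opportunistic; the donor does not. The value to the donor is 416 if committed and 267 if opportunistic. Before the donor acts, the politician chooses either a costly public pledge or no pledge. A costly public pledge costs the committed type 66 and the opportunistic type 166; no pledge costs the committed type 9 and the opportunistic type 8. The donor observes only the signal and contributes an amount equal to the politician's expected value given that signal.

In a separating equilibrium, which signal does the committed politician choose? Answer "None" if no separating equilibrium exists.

pledge

Try committed → pledge, opportunistic → no pledge:
  If types separate, pledge earns payment 416 and no pledge earns 267.
  Committed: pledge gives 416 − 66 = 350; no pledge gives 267 − 9 = 258. No deviation. ✓
  Opportunistic: no pledge gives 267 − 8 = 259; pledge gives 416 − 166 = 250. No deviation. ✓
Both hold — the committed type sends pledge.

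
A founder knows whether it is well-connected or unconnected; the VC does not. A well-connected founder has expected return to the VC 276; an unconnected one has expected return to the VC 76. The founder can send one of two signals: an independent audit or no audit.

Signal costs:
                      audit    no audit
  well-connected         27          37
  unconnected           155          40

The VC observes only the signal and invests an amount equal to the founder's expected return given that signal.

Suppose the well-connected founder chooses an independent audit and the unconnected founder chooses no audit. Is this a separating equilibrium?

If types separate, audit earns payment 276 and no audit earns 76.
Well-connected: audit gives 276 − 27 = 249; no audit gives 76 − 37 = 39. No deviation. ✓
Unconnected: no audit gives 76 − 40 = 36; audit gives 276 − 155 = 121. Would deviate. ✗

No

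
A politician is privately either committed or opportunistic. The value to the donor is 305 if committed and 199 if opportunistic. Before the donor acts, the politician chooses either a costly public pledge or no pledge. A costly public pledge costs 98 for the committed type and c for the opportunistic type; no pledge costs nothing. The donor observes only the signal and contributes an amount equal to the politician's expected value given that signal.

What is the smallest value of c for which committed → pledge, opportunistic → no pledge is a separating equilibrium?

Under separation: pledge → committed (pays 305); no pledge → opportunistic (pays 199).
Committed: 305 − 98 = 207 ≥ 199 − 0 = 199. Holds regardless of c. ✓
Opportunistic: 199 − 0 ≥ 305 − c, so c ≥ 305 − 199 = 106.

106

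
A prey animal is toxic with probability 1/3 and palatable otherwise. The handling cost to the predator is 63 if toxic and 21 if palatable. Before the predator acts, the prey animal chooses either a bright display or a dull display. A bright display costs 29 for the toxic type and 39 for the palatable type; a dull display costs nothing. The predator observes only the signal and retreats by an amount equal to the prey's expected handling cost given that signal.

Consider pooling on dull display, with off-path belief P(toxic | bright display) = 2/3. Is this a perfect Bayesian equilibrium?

At the pooled signal (dull display) the predator holds the prior 1/3 and pays 1/3·63 + 2/3·21 = 35. Off-path (bright display) belief 2/3 gives 2/3·63 + 1/3·21 = 49.
Toxic: dull display gives 35 − 0 = 35; bright display gives 49 − 29 = 20. Stays. ✓
Palatable: dull display gives 35 − 0 = 35; bright display gives 49 − 39 = 10. Stays. ✓

Yes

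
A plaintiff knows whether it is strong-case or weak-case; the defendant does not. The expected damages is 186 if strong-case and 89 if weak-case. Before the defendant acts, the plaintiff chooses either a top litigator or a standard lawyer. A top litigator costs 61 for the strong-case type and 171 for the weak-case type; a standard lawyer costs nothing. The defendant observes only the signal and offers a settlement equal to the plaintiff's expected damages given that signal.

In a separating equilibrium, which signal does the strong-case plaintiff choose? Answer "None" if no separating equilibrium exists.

Try strong-case → top litigator, weak-case → standard lawyer:
  If types separate, top litigator earns payment 186 and standard lawyer earns 89.
  Strong-case: top litigator gives 186 − 61 = 125; standard lawyer gives 89 − 0 = 89. No deviation. ✓
  Weak-case: standard lawyer gives 89 − 0 = 89; top litigator gives 186 − 171 = 15. No deviation. ✓
Both hold — the strong-case type sends top litigator.

top litigator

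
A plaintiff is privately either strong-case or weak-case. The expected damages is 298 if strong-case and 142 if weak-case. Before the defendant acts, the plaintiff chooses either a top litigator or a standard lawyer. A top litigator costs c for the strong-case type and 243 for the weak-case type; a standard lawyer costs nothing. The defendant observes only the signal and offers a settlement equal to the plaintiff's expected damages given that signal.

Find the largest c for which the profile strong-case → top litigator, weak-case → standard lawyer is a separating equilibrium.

156

Under separation: top litigator → strong-case (pays 298); standard lawyer → weak-case (pays 142).
Weak-case: 142 − 0 = 142 ≥ 298 − 243 = 55. Holds regardless of c. ✓
Strong-case: 298 − c ≥ 142 − 0, so c ≤ 298 − 142 = 156.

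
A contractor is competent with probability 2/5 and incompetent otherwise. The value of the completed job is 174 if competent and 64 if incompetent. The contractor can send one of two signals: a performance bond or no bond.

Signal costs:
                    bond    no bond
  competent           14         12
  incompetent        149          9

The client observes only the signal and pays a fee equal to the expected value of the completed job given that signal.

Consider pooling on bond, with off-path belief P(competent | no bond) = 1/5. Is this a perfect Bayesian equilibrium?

No

At the pooled signal (bond) the client holds the prior 2/5 and pays 2/5·174 + 3/5·64 = 108. Off-path (no bond) belief 1/5 gives 1/5·174 + 4/5·64 = 86.
Competent: bond gives 108 − 14 = 94; no bond gives 86 − 12 = 74. Stays. ✓
Incompetent: bond gives 108 − 149 = -41; no bond gives 86 − 9 = 77. Deviates. ✗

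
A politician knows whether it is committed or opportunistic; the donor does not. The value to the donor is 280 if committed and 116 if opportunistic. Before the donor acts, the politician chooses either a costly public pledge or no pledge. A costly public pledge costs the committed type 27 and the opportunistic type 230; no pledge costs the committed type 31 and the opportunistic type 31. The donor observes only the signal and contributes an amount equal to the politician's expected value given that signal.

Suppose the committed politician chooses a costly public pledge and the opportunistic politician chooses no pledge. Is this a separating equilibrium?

Yes

If types separate, pledge earns payment 280 and no pledge earns 116.
Committed: pledge gives 280 − 27 = 253; no pledge gives 116 − 31 = 85. No deviation. ✓
Opportunistic: no pledge gives 116 − 31 = 85; pledge gives 280 − 230 = 50. No deviation. ✓
Both incentive constraints hold.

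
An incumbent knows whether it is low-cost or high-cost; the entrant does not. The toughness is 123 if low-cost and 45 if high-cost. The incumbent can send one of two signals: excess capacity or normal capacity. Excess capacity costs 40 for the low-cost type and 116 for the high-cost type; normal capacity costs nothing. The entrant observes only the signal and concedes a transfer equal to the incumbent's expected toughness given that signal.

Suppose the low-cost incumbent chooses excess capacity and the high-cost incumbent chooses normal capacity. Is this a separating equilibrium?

Yes

If types separate, excess capacity earns payment 123 and normal capacity earns 45.
Low-cost: excess capacity gives 123 − 40 = 83; normal capacity gives 45 − 0 = 45. No deviation. ✓
High-cost: normal capacity gives 45 − 0 = 45; excess capacity gives 123 − 116 = 7. No deviation. ✓
Both incentive constraints hold.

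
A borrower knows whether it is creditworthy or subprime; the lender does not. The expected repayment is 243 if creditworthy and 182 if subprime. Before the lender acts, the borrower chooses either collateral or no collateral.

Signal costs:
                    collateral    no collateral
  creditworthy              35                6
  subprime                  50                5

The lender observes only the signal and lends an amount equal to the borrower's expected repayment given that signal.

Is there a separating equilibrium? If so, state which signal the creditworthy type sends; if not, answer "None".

None

Try creditworthy → collateral, subprime → no collateral:
  If types separate, collateral earns payment 243 and no collateral earns 182.
  Creditworthy: collateral gives 243 − 35 = 208; no collateral gives 182 − 6 = 176. No deviation. ✓
  Subprime: no collateral gives 182 − 5 = 177; collateral gives 243 − 50 = 193. Would deviate. ✗
Try creditworthy → no collateral, subprime → collateral:
  If types separate, no collateral earns payment 243 and collateral earns 182.
  Creditworthy: no collateral gives 243 − 6 = 237; collateral gives 182 − 35 = 147. No deviation. ✓
  Subprime: collateral gives 182 − 50 = 132; no collateral gives 243 − 5 = 238. Would deviate. ✗
Neither assignment is incentive-compatible.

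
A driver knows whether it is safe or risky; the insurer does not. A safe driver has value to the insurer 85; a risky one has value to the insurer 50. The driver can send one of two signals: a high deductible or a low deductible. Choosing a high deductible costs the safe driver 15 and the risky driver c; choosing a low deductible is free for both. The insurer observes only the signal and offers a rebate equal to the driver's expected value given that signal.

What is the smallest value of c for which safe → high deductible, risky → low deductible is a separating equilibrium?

35

Under separation: high deductible → safe (pays 85); low deductible → risky (pays 50).
Safe: 85 − 15 = 70 ≥ 50 − 0 = 50. Holds regardless of c. ✓
Risky: 50 − 0 ≥ 85 − c, so c ≥ 85 − 50 = 35.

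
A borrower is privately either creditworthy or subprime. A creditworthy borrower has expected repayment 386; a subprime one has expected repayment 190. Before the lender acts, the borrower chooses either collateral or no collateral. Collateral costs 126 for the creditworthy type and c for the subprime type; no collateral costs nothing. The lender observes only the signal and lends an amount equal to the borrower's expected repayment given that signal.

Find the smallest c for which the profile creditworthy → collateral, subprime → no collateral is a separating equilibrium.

196

Under separation: collateral → creditworthy (pays 386); no collateral → subprime (pays 190).
Creditworthy: 386 − 126 = 260 ≥ 190 − 0 = 190. Holds regardless of c. ✓
Subprime: 190 − 0 ≥ 386 − c, so c ≥ 386 − 190 = 196.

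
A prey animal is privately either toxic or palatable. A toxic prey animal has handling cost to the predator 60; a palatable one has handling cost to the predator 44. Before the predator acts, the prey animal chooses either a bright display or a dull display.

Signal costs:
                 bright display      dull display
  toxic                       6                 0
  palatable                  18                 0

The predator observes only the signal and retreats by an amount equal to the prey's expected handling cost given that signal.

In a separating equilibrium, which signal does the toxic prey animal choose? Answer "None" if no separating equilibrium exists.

Try toxic → bright display, palatable → dull display:
  Under separation the predator infers type exactly: bright display → toxic (pays 60), dull display → palatable (pays 44).
  Toxic: bright display gives 60 − 6 = 54; dull display gives 44 − 0 = 44. No deviation. ✓
  Palatable: dull display gives 44 − 0 = 44; bright display gives 60 − 18 = 42. No deviation. ✓
Both hold — the toxic type sends bright display.

bright display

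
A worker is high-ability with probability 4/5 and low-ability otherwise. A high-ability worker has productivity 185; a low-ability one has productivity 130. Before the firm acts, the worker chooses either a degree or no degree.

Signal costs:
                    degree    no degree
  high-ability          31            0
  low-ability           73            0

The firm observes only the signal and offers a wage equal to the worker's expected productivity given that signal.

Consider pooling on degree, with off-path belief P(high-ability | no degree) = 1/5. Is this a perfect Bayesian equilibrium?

On the equilibrium path (degree) the firm holds the prior 4/5 and pays 4/5·185 + 1/5·130 = 174. Off-path (no degree) belief 1/5 gives 1/5·185 + 4/5·130 = 141.
High-ability: degree gives 174 − 31 = 143; no degree gives 141 − 0 = 141. Stays. ✓
Low-ability: degree gives 174 − 73 = 101; no degree gives 141 − 0 = 141. Deviates. ✗

No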